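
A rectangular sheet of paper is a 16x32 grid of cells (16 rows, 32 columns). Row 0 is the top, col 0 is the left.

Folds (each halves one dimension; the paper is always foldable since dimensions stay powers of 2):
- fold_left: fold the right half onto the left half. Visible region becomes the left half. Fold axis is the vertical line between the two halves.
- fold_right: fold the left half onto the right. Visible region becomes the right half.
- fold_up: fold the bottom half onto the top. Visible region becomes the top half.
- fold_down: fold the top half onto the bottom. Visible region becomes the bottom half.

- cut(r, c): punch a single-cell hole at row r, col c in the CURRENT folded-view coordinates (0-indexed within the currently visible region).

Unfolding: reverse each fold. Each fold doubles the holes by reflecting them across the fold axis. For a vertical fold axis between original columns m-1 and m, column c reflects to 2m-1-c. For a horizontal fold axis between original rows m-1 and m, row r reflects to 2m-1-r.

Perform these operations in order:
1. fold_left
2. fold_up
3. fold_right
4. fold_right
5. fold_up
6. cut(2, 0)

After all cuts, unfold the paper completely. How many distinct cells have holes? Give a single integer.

Answer: 32

Derivation:
Op 1 fold_left: fold axis v@16; visible region now rows[0,16) x cols[0,16) = 16x16
Op 2 fold_up: fold axis h@8; visible region now rows[0,8) x cols[0,16) = 8x16
Op 3 fold_right: fold axis v@8; visible region now rows[0,8) x cols[8,16) = 8x8
Op 4 fold_right: fold axis v@12; visible region now rows[0,8) x cols[12,16) = 8x4
Op 5 fold_up: fold axis h@4; visible region now rows[0,4) x cols[12,16) = 4x4
Op 6 cut(2, 0): punch at orig (2,12); cuts so far [(2, 12)]; region rows[0,4) x cols[12,16) = 4x4
Unfold 1 (reflect across h@4): 2 holes -> [(2, 12), (5, 12)]
Unfold 2 (reflect across v@12): 4 holes -> [(2, 11), (2, 12), (5, 11), (5, 12)]
Unfold 3 (reflect across v@8): 8 holes -> [(2, 3), (2, 4), (2, 11), (2, 12), (5, 3), (5, 4), (5, 11), (5, 12)]
Unfold 4 (reflect across h@8): 16 holes -> [(2, 3), (2, 4), (2, 11), (2, 12), (5, 3), (5, 4), (5, 11), (5, 12), (10, 3), (10, 4), (10, 11), (10, 12), (13, 3), (13, 4), (13, 11), (13, 12)]
Unfold 5 (reflect across v@16): 32 holes -> [(2, 3), (2, 4), (2, 11), (2, 12), (2, 19), (2, 20), (2, 27), (2, 28), (5, 3), (5, 4), (5, 11), (5, 12), (5, 19), (5, 20), (5, 27), (5, 28), (10, 3), (10, 4), (10, 11), (10, 12), (10, 19), (10, 20), (10, 27), (10, 28), (13, 3), (13, 4), (13, 11), (13, 12), (13, 19), (13, 20), (13, 27), (13, 28)]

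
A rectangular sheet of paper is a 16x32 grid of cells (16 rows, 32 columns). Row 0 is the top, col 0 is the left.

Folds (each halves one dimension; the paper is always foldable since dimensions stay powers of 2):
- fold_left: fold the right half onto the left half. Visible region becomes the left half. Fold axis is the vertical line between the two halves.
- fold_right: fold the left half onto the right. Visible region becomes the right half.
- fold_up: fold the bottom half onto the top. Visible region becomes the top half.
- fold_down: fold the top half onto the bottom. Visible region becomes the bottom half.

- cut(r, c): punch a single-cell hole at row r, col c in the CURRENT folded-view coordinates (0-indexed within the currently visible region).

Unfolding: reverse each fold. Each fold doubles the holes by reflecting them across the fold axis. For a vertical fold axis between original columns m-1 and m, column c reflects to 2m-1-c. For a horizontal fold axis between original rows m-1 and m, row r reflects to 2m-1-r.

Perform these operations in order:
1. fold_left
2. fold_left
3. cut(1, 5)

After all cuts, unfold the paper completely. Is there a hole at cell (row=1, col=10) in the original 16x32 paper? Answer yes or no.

Op 1 fold_left: fold axis v@16; visible region now rows[0,16) x cols[0,16) = 16x16
Op 2 fold_left: fold axis v@8; visible region now rows[0,16) x cols[0,8) = 16x8
Op 3 cut(1, 5): punch at orig (1,5); cuts so far [(1, 5)]; region rows[0,16) x cols[0,8) = 16x8
Unfold 1 (reflect across v@8): 2 holes -> [(1, 5), (1, 10)]
Unfold 2 (reflect across v@16): 4 holes -> [(1, 5), (1, 10), (1, 21), (1, 26)]
Holes: [(1, 5), (1, 10), (1, 21), (1, 26)]

Answer: yes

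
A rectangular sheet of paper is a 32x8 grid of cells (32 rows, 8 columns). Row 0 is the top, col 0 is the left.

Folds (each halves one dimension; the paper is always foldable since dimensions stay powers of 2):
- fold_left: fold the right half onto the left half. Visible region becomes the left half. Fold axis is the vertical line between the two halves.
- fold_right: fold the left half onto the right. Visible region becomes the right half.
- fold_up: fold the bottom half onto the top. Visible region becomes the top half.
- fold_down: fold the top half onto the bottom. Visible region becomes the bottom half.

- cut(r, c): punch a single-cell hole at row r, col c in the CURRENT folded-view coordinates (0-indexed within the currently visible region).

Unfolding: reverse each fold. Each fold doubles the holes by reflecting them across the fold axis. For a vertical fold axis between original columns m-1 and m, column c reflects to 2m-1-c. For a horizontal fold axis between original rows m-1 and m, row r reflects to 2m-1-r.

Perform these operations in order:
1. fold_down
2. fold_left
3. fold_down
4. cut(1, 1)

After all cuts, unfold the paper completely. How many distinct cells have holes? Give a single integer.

Op 1 fold_down: fold axis h@16; visible region now rows[16,32) x cols[0,8) = 16x8
Op 2 fold_left: fold axis v@4; visible region now rows[16,32) x cols[0,4) = 16x4
Op 3 fold_down: fold axis h@24; visible region now rows[24,32) x cols[0,4) = 8x4
Op 4 cut(1, 1): punch at orig (25,1); cuts so far [(25, 1)]; region rows[24,32) x cols[0,4) = 8x4
Unfold 1 (reflect across h@24): 2 holes -> [(22, 1), (25, 1)]
Unfold 2 (reflect across v@4): 4 holes -> [(22, 1), (22, 6), (25, 1), (25, 6)]
Unfold 3 (reflect across h@16): 8 holes -> [(6, 1), (6, 6), (9, 1), (9, 6), (22, 1), (22, 6), (25, 1), (25, 6)]

Answer: 8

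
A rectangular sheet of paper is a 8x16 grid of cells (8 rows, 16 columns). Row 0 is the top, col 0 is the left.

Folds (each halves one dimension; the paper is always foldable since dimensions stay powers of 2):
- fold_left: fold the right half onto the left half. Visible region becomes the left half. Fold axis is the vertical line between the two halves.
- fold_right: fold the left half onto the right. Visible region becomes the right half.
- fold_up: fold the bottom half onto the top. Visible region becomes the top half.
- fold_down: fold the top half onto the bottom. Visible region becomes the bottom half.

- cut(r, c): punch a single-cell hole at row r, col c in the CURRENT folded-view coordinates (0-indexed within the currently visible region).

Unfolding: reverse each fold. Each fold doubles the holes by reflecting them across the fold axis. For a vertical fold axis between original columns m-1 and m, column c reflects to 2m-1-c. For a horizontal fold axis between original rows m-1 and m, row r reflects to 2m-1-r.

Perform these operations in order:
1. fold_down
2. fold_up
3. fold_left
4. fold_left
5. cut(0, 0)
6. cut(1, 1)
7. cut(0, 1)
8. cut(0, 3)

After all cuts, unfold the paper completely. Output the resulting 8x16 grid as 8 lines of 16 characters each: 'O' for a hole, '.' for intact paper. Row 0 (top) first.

Op 1 fold_down: fold axis h@4; visible region now rows[4,8) x cols[0,16) = 4x16
Op 2 fold_up: fold axis h@6; visible region now rows[4,6) x cols[0,16) = 2x16
Op 3 fold_left: fold axis v@8; visible region now rows[4,6) x cols[0,8) = 2x8
Op 4 fold_left: fold axis v@4; visible region now rows[4,6) x cols[0,4) = 2x4
Op 5 cut(0, 0): punch at orig (4,0); cuts so far [(4, 0)]; region rows[4,6) x cols[0,4) = 2x4
Op 6 cut(1, 1): punch at orig (5,1); cuts so far [(4, 0), (5, 1)]; region rows[4,6) x cols[0,4) = 2x4
Op 7 cut(0, 1): punch at orig (4,1); cuts so far [(4, 0), (4, 1), (5, 1)]; region rows[4,6) x cols[0,4) = 2x4
Op 8 cut(0, 3): punch at orig (4,3); cuts so far [(4, 0), (4, 1), (4, 3), (5, 1)]; region rows[4,6) x cols[0,4) = 2x4
Unfold 1 (reflect across v@4): 8 holes -> [(4, 0), (4, 1), (4, 3), (4, 4), (4, 6), (4, 7), (5, 1), (5, 6)]
Unfold 2 (reflect across v@8): 16 holes -> [(4, 0), (4, 1), (4, 3), (4, 4), (4, 6), (4, 7), (4, 8), (4, 9), (4, 11), (4, 12), (4, 14), (4, 15), (5, 1), (5, 6), (5, 9), (5, 14)]
Unfold 3 (reflect across h@6): 32 holes -> [(4, 0), (4, 1), (4, 3), (4, 4), (4, 6), (4, 7), (4, 8), (4, 9), (4, 11), (4, 12), (4, 14), (4, 15), (5, 1), (5, 6), (5, 9), (5, 14), (6, 1), (6, 6), (6, 9), (6, 14), (7, 0), (7, 1), (7, 3), (7, 4), (7, 6), (7, 7), (7, 8), (7, 9), (7, 11), (7, 12), (7, 14), (7, 15)]
Unfold 4 (reflect across h@4): 64 holes -> [(0, 0), (0, 1), (0, 3), (0, 4), (0, 6), (0, 7), (0, 8), (0, 9), (0, 11), (0, 12), (0, 14), (0, 15), (1, 1), (1, 6), (1, 9), (1, 14), (2, 1), (2, 6), (2, 9), (2, 14), (3, 0), (3, 1), (3, 3), (3, 4), (3, 6), (3, 7), (3, 8), (3, 9), (3, 11), (3, 12), (3, 14), (3, 15), (4, 0), (4, 1), (4, 3), (4, 4), (4, 6), (4, 7), (4, 8), (4, 9), (4, 11), (4, 12), (4, 14), (4, 15), (5, 1), (5, 6), (5, 9), (5, 14), (6, 1), (6, 6), (6, 9), (6, 14), (7, 0), (7, 1), (7, 3), (7, 4), (7, 6), (7, 7), (7, 8), (7, 9), (7, 11), (7, 12), (7, 14), (7, 15)]

Answer: OO.OO.OOOO.OO.OO
.O....O..O....O.
.O....O..O....O.
OO.OO.OOOO.OO.OO
OO.OO.OOOO.OO.OO
.O....O..O....O.
.O....O..O....O.
OO.OO.OOOO.OO.OO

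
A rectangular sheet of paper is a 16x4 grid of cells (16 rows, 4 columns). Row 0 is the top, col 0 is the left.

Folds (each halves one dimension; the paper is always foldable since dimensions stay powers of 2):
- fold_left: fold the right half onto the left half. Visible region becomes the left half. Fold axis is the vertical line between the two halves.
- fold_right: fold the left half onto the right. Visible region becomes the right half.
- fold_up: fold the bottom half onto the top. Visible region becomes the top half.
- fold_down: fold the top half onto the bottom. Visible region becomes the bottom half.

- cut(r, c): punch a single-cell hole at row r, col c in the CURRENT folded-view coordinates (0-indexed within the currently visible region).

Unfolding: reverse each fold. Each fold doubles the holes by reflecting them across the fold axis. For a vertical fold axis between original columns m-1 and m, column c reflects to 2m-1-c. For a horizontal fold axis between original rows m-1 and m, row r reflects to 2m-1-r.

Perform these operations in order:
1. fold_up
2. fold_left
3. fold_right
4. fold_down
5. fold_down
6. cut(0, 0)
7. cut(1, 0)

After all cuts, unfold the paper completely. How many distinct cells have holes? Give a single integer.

Answer: 64

Derivation:
Op 1 fold_up: fold axis h@8; visible region now rows[0,8) x cols[0,4) = 8x4
Op 2 fold_left: fold axis v@2; visible region now rows[0,8) x cols[0,2) = 8x2
Op 3 fold_right: fold axis v@1; visible region now rows[0,8) x cols[1,2) = 8x1
Op 4 fold_down: fold axis h@4; visible region now rows[4,8) x cols[1,2) = 4x1
Op 5 fold_down: fold axis h@6; visible region now rows[6,8) x cols[1,2) = 2x1
Op 6 cut(0, 0): punch at orig (6,1); cuts so far [(6, 1)]; region rows[6,8) x cols[1,2) = 2x1
Op 7 cut(1, 0): punch at orig (7,1); cuts so far [(6, 1), (7, 1)]; region rows[6,8) x cols[1,2) = 2x1
Unfold 1 (reflect across h@6): 4 holes -> [(4, 1), (5, 1), (6, 1), (7, 1)]
Unfold 2 (reflect across h@4): 8 holes -> [(0, 1), (1, 1), (2, 1), (3, 1), (4, 1), (5, 1), (6, 1), (7, 1)]
Unfold 3 (reflect across v@1): 16 holes -> [(0, 0), (0, 1), (1, 0), (1, 1), (2, 0), (2, 1), (3, 0), (3, 1), (4, 0), (4, 1), (5, 0), (5, 1), (6, 0), (6, 1), (7, 0), (7, 1)]
Unfold 4 (reflect across v@2): 32 holes -> [(0, 0), (0, 1), (0, 2), (0, 3), (1, 0), (1, 1), (1, 2), (1, 3), (2, 0), (2, 1), (2, 2), (2, 3), (3, 0), (3, 1), (3, 2), (3, 3), (4, 0), (4, 1), (4, 2), (4, 3), (5, 0), (5, 1), (5, 2), (5, 3), (6, 0), (6, 1), (6, 2), (6, 3), (7, 0), (7, 1), (7, 2), (7, 3)]
Unfold 5 (reflect across h@8): 64 holes -> [(0, 0), (0, 1), (0, 2), (0, 3), (1, 0), (1, 1), (1, 2), (1, 3), (2, 0), (2, 1), (2, 2), (2, 3), (3, 0), (3, 1), (3, 2), (3, 3), (4, 0), (4, 1), (4, 2), (4, 3), (5, 0), (5, 1), (5, 2), (5, 3), (6, 0), (6, 1), (6, 2), (6, 3), (7, 0), (7, 1), (7, 2), (7, 3), (8, 0), (8, 1), (8, 2), (8, 3), (9, 0), (9, 1), (9, 2), (9, 3), (10, 0), (10, 1), (10, 2), (10, 3), (11, 0), (11, 1), (11, 2), (11, 3), (12, 0), (12, 1), (12, 2), (12, 3), (13, 0), (13, 1), (13, 2), (13, 3), (14, 0), (14, 1), (14, 2), (14, 3), (15, 0), (15, 1), (15, 2), (15, 3)]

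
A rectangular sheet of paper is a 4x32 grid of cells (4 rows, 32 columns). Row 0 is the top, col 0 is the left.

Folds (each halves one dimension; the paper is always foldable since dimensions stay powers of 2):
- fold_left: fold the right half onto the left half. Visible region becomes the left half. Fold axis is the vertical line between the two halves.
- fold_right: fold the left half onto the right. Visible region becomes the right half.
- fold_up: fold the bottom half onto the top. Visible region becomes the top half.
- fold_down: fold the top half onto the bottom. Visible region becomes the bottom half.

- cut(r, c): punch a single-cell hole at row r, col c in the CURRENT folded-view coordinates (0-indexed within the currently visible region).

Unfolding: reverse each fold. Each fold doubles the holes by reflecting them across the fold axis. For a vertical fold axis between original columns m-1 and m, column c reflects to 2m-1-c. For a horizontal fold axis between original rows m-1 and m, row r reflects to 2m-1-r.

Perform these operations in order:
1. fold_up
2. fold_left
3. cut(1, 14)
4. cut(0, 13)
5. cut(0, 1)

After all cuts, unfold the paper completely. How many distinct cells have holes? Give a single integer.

Op 1 fold_up: fold axis h@2; visible region now rows[0,2) x cols[0,32) = 2x32
Op 2 fold_left: fold axis v@16; visible region now rows[0,2) x cols[0,16) = 2x16
Op 3 cut(1, 14): punch at orig (1,14); cuts so far [(1, 14)]; region rows[0,2) x cols[0,16) = 2x16
Op 4 cut(0, 13): punch at orig (0,13); cuts so far [(0, 13), (1, 14)]; region rows[0,2) x cols[0,16) = 2x16
Op 5 cut(0, 1): punch at orig (0,1); cuts so far [(0, 1), (0, 13), (1, 14)]; region rows[0,2) x cols[0,16) = 2x16
Unfold 1 (reflect across v@16): 6 holes -> [(0, 1), (0, 13), (0, 18), (0, 30), (1, 14), (1, 17)]
Unfold 2 (reflect across h@2): 12 holes -> [(0, 1), (0, 13), (0, 18), (0, 30), (1, 14), (1, 17), (2, 14), (2, 17), (3, 1), (3, 13), (3, 18), (3, 30)]

Answer: 12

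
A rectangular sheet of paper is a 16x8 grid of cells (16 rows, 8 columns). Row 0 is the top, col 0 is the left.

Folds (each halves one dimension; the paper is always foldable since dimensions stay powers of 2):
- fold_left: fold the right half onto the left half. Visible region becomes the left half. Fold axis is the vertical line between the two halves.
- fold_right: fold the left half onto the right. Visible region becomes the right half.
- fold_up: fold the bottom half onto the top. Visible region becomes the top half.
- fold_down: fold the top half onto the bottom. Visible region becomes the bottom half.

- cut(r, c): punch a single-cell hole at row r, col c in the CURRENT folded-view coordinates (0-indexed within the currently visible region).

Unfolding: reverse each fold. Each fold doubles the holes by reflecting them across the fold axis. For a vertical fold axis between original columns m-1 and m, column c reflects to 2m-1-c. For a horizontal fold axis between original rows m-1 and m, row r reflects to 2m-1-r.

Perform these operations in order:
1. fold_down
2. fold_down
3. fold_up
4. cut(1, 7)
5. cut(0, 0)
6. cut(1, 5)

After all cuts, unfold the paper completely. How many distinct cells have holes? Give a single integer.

Op 1 fold_down: fold axis h@8; visible region now rows[8,16) x cols[0,8) = 8x8
Op 2 fold_down: fold axis h@12; visible region now rows[12,16) x cols[0,8) = 4x8
Op 3 fold_up: fold axis h@14; visible region now rows[12,14) x cols[0,8) = 2x8
Op 4 cut(1, 7): punch at orig (13,7); cuts so far [(13, 7)]; region rows[12,14) x cols[0,8) = 2x8
Op 5 cut(0, 0): punch at orig (12,0); cuts so far [(12, 0), (13, 7)]; region rows[12,14) x cols[0,8) = 2x8
Op 6 cut(1, 5): punch at orig (13,5); cuts so far [(12, 0), (13, 5), (13, 7)]; region rows[12,14) x cols[0,8) = 2x8
Unfold 1 (reflect across h@14): 6 holes -> [(12, 0), (13, 5), (13, 7), (14, 5), (14, 7), (15, 0)]
Unfold 2 (reflect across h@12): 12 holes -> [(8, 0), (9, 5), (9, 7), (10, 5), (10, 7), (11, 0), (12, 0), (13, 5), (13, 7), (14, 5), (14, 7), (15, 0)]
Unfold 3 (reflect across h@8): 24 holes -> [(0, 0), (1, 5), (1, 7), (2, 5), (2, 7), (3, 0), (4, 0), (5, 5), (5, 7), (6, 5), (6, 7), (7, 0), (8, 0), (9, 5), (9, 7), (10, 5), (10, 7), (11, 0), (12, 0), (13, 5), (13, 7), (14, 5), (14, 7), (15, 0)]

Answer: 24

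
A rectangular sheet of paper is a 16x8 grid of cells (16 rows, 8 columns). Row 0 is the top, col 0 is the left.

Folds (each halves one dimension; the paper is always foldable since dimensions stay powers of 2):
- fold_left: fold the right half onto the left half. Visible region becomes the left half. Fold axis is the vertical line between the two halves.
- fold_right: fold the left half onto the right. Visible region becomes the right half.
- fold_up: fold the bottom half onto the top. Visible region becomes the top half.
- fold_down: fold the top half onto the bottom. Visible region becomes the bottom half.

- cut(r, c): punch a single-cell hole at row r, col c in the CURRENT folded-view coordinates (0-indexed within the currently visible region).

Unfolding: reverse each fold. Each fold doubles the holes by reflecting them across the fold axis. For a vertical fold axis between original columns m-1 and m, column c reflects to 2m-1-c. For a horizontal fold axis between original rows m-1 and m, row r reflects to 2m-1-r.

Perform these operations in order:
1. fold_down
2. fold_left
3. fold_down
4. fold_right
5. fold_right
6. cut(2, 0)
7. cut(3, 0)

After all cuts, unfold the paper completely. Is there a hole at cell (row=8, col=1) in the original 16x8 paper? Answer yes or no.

Op 1 fold_down: fold axis h@8; visible region now rows[8,16) x cols[0,8) = 8x8
Op 2 fold_left: fold axis v@4; visible region now rows[8,16) x cols[0,4) = 8x4
Op 3 fold_down: fold axis h@12; visible region now rows[12,16) x cols[0,4) = 4x4
Op 4 fold_right: fold axis v@2; visible region now rows[12,16) x cols[2,4) = 4x2
Op 5 fold_right: fold axis v@3; visible region now rows[12,16) x cols[3,4) = 4x1
Op 6 cut(2, 0): punch at orig (14,3); cuts so far [(14, 3)]; region rows[12,16) x cols[3,4) = 4x1
Op 7 cut(3, 0): punch at orig (15,3); cuts so far [(14, 3), (15, 3)]; region rows[12,16) x cols[3,4) = 4x1
Unfold 1 (reflect across v@3): 4 holes -> [(14, 2), (14, 3), (15, 2), (15, 3)]
Unfold 2 (reflect across v@2): 8 holes -> [(14, 0), (14, 1), (14, 2), (14, 3), (15, 0), (15, 1), (15, 2), (15, 3)]
Unfold 3 (reflect across h@12): 16 holes -> [(8, 0), (8, 1), (8, 2), (8, 3), (9, 0), (9, 1), (9, 2), (9, 3), (14, 0), (14, 1), (14, 2), (14, 3), (15, 0), (15, 1), (15, 2), (15, 3)]
Unfold 4 (reflect across v@4): 32 holes -> [(8, 0), (8, 1), (8, 2), (8, 3), (8, 4), (8, 5), (8, 6), (8, 7), (9, 0), (9, 1), (9, 2), (9, 3), (9, 4), (9, 5), (9, 6), (9, 7), (14, 0), (14, 1), (14, 2), (14, 3), (14, 4), (14, 5), (14, 6), (14, 7), (15, 0), (15, 1), (15, 2), (15, 3), (15, 4), (15, 5), (15, 6), (15, 7)]
Unfold 5 (reflect across h@8): 64 holes -> [(0, 0), (0, 1), (0, 2), (0, 3), (0, 4), (0, 5), (0, 6), (0, 7), (1, 0), (1, 1), (1, 2), (1, 3), (1, 4), (1, 5), (1, 6), (1, 7), (6, 0), (6, 1), (6, 2), (6, 3), (6, 4), (6, 5), (6, 6), (6, 7), (7, 0), (7, 1), (7, 2), (7, 3), (7, 4), (7, 5), (7, 6), (7, 7), (8, 0), (8, 1), (8, 2), (8, 3), (8, 4), (8, 5), (8, 6), (8, 7), (9, 0), (9, 1), (9, 2), (9, 3), (9, 4), (9, 5), (9, 6), (9, 7), (14, 0), (14, 1), (14, 2), (14, 3), (14, 4), (14, 5), (14, 6), (14, 7), (15, 0), (15, 1), (15, 2), (15, 3), (15, 4), (15, 5), (15, 6), (15, 7)]
Holes: [(0, 0), (0, 1), (0, 2), (0, 3), (0, 4), (0, 5), (0, 6), (0, 7), (1, 0), (1, 1), (1, 2), (1, 3), (1, 4), (1, 5), (1, 6), (1, 7), (6, 0), (6, 1), (6, 2), (6, 3), (6, 4), (6, 5), (6, 6), (6, 7), (7, 0), (7, 1), (7, 2), (7, 3), (7, 4), (7, 5), (7, 6), (7, 7), (8, 0), (8, 1), (8, 2), (8, 3), (8, 4), (8, 5), (8, 6), (8, 7), (9, 0), (9, 1), (9, 2), (9, 3), (9, 4), (9, 5), (9, 6), (9, 7), (14, 0), (14, 1), (14, 2), (14, 3), (14, 4), (14, 5), (14, 6), (14, 7), (15, 0), (15, 1), (15, 2), (15, 3), (15, 4), (15, 5), (15, 6), (15, 7)]

Answer: yes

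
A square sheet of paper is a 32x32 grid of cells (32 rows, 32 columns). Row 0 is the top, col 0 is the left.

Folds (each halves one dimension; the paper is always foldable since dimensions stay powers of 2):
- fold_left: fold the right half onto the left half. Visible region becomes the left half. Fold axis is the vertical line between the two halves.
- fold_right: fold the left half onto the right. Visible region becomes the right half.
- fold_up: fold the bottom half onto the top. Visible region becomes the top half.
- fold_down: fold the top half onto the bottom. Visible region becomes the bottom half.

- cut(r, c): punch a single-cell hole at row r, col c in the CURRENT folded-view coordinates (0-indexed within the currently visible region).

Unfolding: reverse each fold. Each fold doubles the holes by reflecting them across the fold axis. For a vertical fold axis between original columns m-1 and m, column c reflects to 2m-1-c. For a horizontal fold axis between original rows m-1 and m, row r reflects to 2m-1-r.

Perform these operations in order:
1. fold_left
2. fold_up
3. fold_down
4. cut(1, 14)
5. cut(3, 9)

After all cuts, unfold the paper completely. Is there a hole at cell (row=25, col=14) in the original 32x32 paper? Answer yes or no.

Op 1 fold_left: fold axis v@16; visible region now rows[0,32) x cols[0,16) = 32x16
Op 2 fold_up: fold axis h@16; visible region now rows[0,16) x cols[0,16) = 16x16
Op 3 fold_down: fold axis h@8; visible region now rows[8,16) x cols[0,16) = 8x16
Op 4 cut(1, 14): punch at orig (9,14); cuts so far [(9, 14)]; region rows[8,16) x cols[0,16) = 8x16
Op 5 cut(3, 9): punch at orig (11,9); cuts so far [(9, 14), (11, 9)]; region rows[8,16) x cols[0,16) = 8x16
Unfold 1 (reflect across h@8): 4 holes -> [(4, 9), (6, 14), (9, 14), (11, 9)]
Unfold 2 (reflect across h@16): 8 holes -> [(4, 9), (6, 14), (9, 14), (11, 9), (20, 9), (22, 14), (25, 14), (27, 9)]
Unfold 3 (reflect across v@16): 16 holes -> [(4, 9), (4, 22), (6, 14), (6, 17), (9, 14), (9, 17), (11, 9), (11, 22), (20, 9), (20, 22), (22, 14), (22, 17), (25, 14), (25, 17), (27, 9), (27, 22)]
Holes: [(4, 9), (4, 22), (6, 14), (6, 17), (9, 14), (9, 17), (11, 9), (11, 22), (20, 9), (20, 22), (22, 14), (22, 17), (25, 14), (25, 17), (27, 9), (27, 22)]

Answer: yes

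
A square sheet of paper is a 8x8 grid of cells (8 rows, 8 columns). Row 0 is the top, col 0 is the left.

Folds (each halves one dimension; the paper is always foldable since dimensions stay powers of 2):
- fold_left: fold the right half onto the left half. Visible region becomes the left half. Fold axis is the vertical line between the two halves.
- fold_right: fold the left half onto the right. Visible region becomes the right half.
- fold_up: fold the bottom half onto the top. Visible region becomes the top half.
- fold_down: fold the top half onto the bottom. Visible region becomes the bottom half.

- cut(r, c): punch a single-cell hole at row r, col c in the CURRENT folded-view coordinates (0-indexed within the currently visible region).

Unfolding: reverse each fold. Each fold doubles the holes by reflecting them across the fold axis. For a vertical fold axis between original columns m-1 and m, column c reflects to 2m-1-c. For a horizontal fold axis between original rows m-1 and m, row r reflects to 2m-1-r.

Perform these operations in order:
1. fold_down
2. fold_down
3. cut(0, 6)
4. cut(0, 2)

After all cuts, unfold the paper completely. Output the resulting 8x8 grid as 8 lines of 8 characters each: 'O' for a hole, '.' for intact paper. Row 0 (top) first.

Answer: ........
..O...O.
..O...O.
........
........
..O...O.
..O...O.
........

Derivation:
Op 1 fold_down: fold axis h@4; visible region now rows[4,8) x cols[0,8) = 4x8
Op 2 fold_down: fold axis h@6; visible region now rows[6,8) x cols[0,8) = 2x8
Op 3 cut(0, 6): punch at orig (6,6); cuts so far [(6, 6)]; region rows[6,8) x cols[0,8) = 2x8
Op 4 cut(0, 2): punch at orig (6,2); cuts so far [(6, 2), (6, 6)]; region rows[6,8) x cols[0,8) = 2x8
Unfold 1 (reflect across h@6): 4 holes -> [(5, 2), (5, 6), (6, 2), (6, 6)]
Unfold 2 (reflect across h@4): 8 holes -> [(1, 2), (1, 6), (2, 2), (2, 6), (5, 2), (5, 6), (6, 2), (6, 6)]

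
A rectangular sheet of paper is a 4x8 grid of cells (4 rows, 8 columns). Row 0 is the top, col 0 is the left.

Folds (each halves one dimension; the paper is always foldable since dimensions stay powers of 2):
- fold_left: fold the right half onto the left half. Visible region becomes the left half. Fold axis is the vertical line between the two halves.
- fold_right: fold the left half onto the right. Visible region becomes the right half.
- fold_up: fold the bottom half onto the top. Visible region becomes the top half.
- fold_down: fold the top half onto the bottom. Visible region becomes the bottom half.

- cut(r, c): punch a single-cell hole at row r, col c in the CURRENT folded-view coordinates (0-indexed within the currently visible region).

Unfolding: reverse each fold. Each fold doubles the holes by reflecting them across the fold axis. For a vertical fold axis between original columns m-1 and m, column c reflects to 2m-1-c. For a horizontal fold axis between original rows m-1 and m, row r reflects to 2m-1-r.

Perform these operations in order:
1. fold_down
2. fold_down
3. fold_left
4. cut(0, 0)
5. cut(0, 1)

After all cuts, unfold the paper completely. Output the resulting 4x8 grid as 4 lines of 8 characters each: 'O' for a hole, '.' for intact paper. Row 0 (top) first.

Op 1 fold_down: fold axis h@2; visible region now rows[2,4) x cols[0,8) = 2x8
Op 2 fold_down: fold axis h@3; visible region now rows[3,4) x cols[0,8) = 1x8
Op 3 fold_left: fold axis v@4; visible region now rows[3,4) x cols[0,4) = 1x4
Op 4 cut(0, 0): punch at orig (3,0); cuts so far [(3, 0)]; region rows[3,4) x cols[0,4) = 1x4
Op 5 cut(0, 1): punch at orig (3,1); cuts so far [(3, 0), (3, 1)]; region rows[3,4) x cols[0,4) = 1x4
Unfold 1 (reflect across v@4): 4 holes -> [(3, 0), (3, 1), (3, 6), (3, 7)]
Unfold 2 (reflect across h@3): 8 holes -> [(2, 0), (2, 1), (2, 6), (2, 7), (3, 0), (3, 1), (3, 6), (3, 7)]
Unfold 3 (reflect across h@2): 16 holes -> [(0, 0), (0, 1), (0, 6), (0, 7), (1, 0), (1, 1), (1, 6), (1, 7), (2, 0), (2, 1), (2, 6), (2, 7), (3, 0), (3, 1), (3, 6), (3, 7)]

Answer: OO....OO
OO....OO
OO....OO
OO....OO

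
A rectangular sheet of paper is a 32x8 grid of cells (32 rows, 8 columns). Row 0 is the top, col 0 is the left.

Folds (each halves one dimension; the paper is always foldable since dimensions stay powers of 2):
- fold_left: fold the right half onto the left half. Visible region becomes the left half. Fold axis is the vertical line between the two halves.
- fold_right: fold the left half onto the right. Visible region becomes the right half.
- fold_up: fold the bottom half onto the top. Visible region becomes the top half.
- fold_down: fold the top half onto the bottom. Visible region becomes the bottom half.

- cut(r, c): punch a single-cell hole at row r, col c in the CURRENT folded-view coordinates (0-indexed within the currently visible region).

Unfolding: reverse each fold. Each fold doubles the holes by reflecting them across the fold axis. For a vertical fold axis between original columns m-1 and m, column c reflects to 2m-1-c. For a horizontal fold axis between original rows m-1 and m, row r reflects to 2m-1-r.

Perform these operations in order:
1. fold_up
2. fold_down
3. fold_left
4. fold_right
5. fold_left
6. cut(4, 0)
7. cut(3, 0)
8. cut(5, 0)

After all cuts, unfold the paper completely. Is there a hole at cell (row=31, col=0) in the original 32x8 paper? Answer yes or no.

Op 1 fold_up: fold axis h@16; visible region now rows[0,16) x cols[0,8) = 16x8
Op 2 fold_down: fold axis h@8; visible region now rows[8,16) x cols[0,8) = 8x8
Op 3 fold_left: fold axis v@4; visible region now rows[8,16) x cols[0,4) = 8x4
Op 4 fold_right: fold axis v@2; visible region now rows[8,16) x cols[2,4) = 8x2
Op 5 fold_left: fold axis v@3; visible region now rows[8,16) x cols[2,3) = 8x1
Op 6 cut(4, 0): punch at orig (12,2); cuts so far [(12, 2)]; region rows[8,16) x cols[2,3) = 8x1
Op 7 cut(3, 0): punch at orig (11,2); cuts so far [(11, 2), (12, 2)]; region rows[8,16) x cols[2,3) = 8x1
Op 8 cut(5, 0): punch at orig (13,2); cuts so far [(11, 2), (12, 2), (13, 2)]; region rows[8,16) x cols[2,3) = 8x1
Unfold 1 (reflect across v@3): 6 holes -> [(11, 2), (11, 3), (12, 2), (12, 3), (13, 2), (13, 3)]
Unfold 2 (reflect across v@2): 12 holes -> [(11, 0), (11, 1), (11, 2), (11, 3), (12, 0), (12, 1), (12, 2), (12, 3), (13, 0), (13, 1), (13, 2), (13, 3)]
Unfold 3 (reflect across v@4): 24 holes -> [(11, 0), (11, 1), (11, 2), (11, 3), (11, 4), (11, 5), (11, 6), (11, 7), (12, 0), (12, 1), (12, 2), (12, 3), (12, 4), (12, 5), (12, 6), (12, 7), (13, 0), (13, 1), (13, 2), (13, 3), (13, 4), (13, 5), (13, 6), (13, 7)]
Unfold 4 (reflect across h@8): 48 holes -> [(2, 0), (2, 1), (2, 2), (2, 3), (2, 4), (2, 5), (2, 6), (2, 7), (3, 0), (3, 1), (3, 2), (3, 3), (3, 4), (3, 5), (3, 6), (3, 7), (4, 0), (4, 1), (4, 2), (4, 3), (4, 4), (4, 5), (4, 6), (4, 7), (11, 0), (11, 1), (11, 2), (11, 3), (11, 4), (11, 5), (11, 6), (11, 7), (12, 0), (12, 1), (12, 2), (12, 3), (12, 4), (12, 5), (12, 6), (12, 7), (13, 0), (13, 1), (13, 2), (13, 3), (13, 4), (13, 5), (13, 6), (13, 7)]
Unfold 5 (reflect across h@16): 96 holes -> [(2, 0), (2, 1), (2, 2), (2, 3), (2, 4), (2, 5), (2, 6), (2, 7), (3, 0), (3, 1), (3, 2), (3, 3), (3, 4), (3, 5), (3, 6), (3, 7), (4, 0), (4, 1), (4, 2), (4, 3), (4, 4), (4, 5), (4, 6), (4, 7), (11, 0), (11, 1), (11, 2), (11, 3), (11, 4), (11, 5), (11, 6), (11, 7), (12, 0), (12, 1), (12, 2), (12, 3), (12, 4), (12, 5), (12, 6), (12, 7), (13, 0), (13, 1), (13, 2), (13, 3), (13, 4), (13, 5), (13, 6), (13, 7), (18, 0), (18, 1), (18, 2), (18, 3), (18, 4), (18, 5), (18, 6), (18, 7), (19, 0), (19, 1), (19, 2), (19, 3), (19, 4), (19, 5), (19, 6), (19, 7), (20, 0), (20, 1), (20, 2), (20, 3), (20, 4), (20, 5), (20, 6), (20, 7), (27, 0), (27, 1), (27, 2), (27, 3), (27, 4), (27, 5), (27, 6), (27, 7), (28, 0), (28, 1), (28, 2), (28, 3), (28, 4), (28, 5), (28, 6), (28, 7), (29, 0), (29, 1), (29, 2), (29, 3), (29, 4), (29, 5), (29, 6), (29, 7)]
Holes: [(2, 0), (2, 1), (2, 2), (2, 3), (2, 4), (2, 5), (2, 6), (2, 7), (3, 0), (3, 1), (3, 2), (3, 3), (3, 4), (3, 5), (3, 6), (3, 7), (4, 0), (4, 1), (4, 2), (4, 3), (4, 4), (4, 5), (4, 6), (4, 7), (11, 0), (11, 1), (11, 2), (11, 3), (11, 4), (11, 5), (11, 6), (11, 7), (12, 0), (12, 1), (12, 2), (12, 3), (12, 4), (12, 5), (12, 6), (12, 7), (13, 0), (13, 1), (13, 2), (13, 3), (13, 4), (13, 5), (13, 6), (13, 7), (18, 0), (18, 1), (18, 2), (18, 3), (18, 4), (18, 5), (18, 6), (18, 7), (19, 0), (19, 1), (19, 2), (19, 3), (19, 4), (19, 5), (19, 6), (19, 7), (20, 0), (20, 1), (20, 2), (20, 3), (20, 4), (20, 5), (20, 6), (20, 7), (27, 0), (27, 1), (27, 2), (27, 3), (27, 4), (27, 5), (27, 6), (27, 7), (28, 0), (28, 1), (28, 2), (28, 3), (28, 4), (28, 5), (28, 6), (28, 7), (29, 0), (29, 1), (29, 2), (29, 3), (29, 4), (29, 5), (29, 6), (29, 7)]

Answer: no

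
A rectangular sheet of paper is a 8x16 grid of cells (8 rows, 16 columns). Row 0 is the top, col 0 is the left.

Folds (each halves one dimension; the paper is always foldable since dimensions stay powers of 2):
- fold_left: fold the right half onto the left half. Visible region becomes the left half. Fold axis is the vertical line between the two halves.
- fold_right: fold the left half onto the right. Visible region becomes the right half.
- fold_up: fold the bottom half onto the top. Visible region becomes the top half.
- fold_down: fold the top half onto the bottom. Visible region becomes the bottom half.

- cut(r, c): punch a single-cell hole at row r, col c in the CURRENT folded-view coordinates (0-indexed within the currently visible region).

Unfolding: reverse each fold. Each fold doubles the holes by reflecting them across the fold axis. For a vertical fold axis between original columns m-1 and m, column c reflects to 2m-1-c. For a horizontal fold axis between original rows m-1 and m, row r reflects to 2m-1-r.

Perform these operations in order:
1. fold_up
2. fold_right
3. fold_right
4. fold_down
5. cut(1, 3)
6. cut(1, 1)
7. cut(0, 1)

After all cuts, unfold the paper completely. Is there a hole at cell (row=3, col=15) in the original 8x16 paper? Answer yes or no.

Answer: yes

Derivation:
Op 1 fold_up: fold axis h@4; visible region now rows[0,4) x cols[0,16) = 4x16
Op 2 fold_right: fold axis v@8; visible region now rows[0,4) x cols[8,16) = 4x8
Op 3 fold_right: fold axis v@12; visible region now rows[0,4) x cols[12,16) = 4x4
Op 4 fold_down: fold axis h@2; visible region now rows[2,4) x cols[12,16) = 2x4
Op 5 cut(1, 3): punch at orig (3,15); cuts so far [(3, 15)]; region rows[2,4) x cols[12,16) = 2x4
Op 6 cut(1, 1): punch at orig (3,13); cuts so far [(3, 13), (3, 15)]; region rows[2,4) x cols[12,16) = 2x4
Op 7 cut(0, 1): punch at orig (2,13); cuts so far [(2, 13), (3, 13), (3, 15)]; region rows[2,4) x cols[12,16) = 2x4
Unfold 1 (reflect across h@2): 6 holes -> [(0, 13), (0, 15), (1, 13), (2, 13), (3, 13), (3, 15)]
Unfold 2 (reflect across v@12): 12 holes -> [(0, 8), (0, 10), (0, 13), (0, 15), (1, 10), (1, 13), (2, 10), (2, 13), (3, 8), (3, 10), (3, 13), (3, 15)]
Unfold 3 (reflect across v@8): 24 holes -> [(0, 0), (0, 2), (0, 5), (0, 7), (0, 8), (0, 10), (0, 13), (0, 15), (1, 2), (1, 5), (1, 10), (1, 13), (2, 2), (2, 5), (2, 10), (2, 13), (3, 0), (3, 2), (3, 5), (3, 7), (3, 8), (3, 10), (3, 13), (3, 15)]
Unfold 4 (reflect across h@4): 48 holes -> [(0, 0), (0, 2), (0, 5), (0, 7), (0, 8), (0, 10), (0, 13), (0, 15), (1, 2), (1, 5), (1, 10), (1, 13), (2, 2), (2, 5), (2, 10), (2, 13), (3, 0), (3, 2), (3, 5), (3, 7), (3, 8), (3, 10), (3, 13), (3, 15), (4, 0), (4, 2), (4, 5), (4, 7), (4, 8), (4, 10), (4, 13), (4, 15), (5, 2), (5, 5), (5, 10), (5, 13), (6, 2), (6, 5), (6, 10), (6, 13), (7, 0), (7, 2), (7, 5), (7, 7), (7, 8), (7, 10), (7, 13), (7, 15)]
Holes: [(0, 0), (0, 2), (0, 5), (0, 7), (0, 8), (0, 10), (0, 13), (0, 15), (1, 2), (1, 5), (1, 10), (1, 13), (2, 2), (2, 5), (2, 10), (2, 13), (3, 0), (3, 2), (3, 5), (3, 7), (3, 8), (3, 10), (3, 13), (3, 15), (4, 0), (4, 2), (4, 5), (4, 7), (4, 8), (4, 10), (4, 13), (4, 15), (5, 2), (5, 5), (5, 10), (5, 13), (6, 2), (6, 5), (6, 10), (6, 13), (7, 0), (7, 2), (7, 5), (7, 7), (7, 8), (7, 10), (7, 13), (7, 15)]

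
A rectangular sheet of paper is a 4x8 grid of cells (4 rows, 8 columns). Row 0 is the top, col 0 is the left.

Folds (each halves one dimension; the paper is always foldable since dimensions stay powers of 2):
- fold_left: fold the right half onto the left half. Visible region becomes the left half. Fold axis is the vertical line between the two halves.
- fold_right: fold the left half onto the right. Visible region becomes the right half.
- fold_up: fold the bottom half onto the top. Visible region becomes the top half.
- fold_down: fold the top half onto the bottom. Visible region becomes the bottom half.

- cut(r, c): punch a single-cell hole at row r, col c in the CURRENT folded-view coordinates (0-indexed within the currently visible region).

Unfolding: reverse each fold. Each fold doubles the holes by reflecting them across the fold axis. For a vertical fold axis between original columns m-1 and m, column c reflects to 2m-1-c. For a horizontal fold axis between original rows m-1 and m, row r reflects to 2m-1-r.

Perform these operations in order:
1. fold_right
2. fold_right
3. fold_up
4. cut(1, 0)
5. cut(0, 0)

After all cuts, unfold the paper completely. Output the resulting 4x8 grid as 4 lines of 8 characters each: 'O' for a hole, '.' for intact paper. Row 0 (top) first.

Op 1 fold_right: fold axis v@4; visible region now rows[0,4) x cols[4,8) = 4x4
Op 2 fold_right: fold axis v@6; visible region now rows[0,4) x cols[6,8) = 4x2
Op 3 fold_up: fold axis h@2; visible region now rows[0,2) x cols[6,8) = 2x2
Op 4 cut(1, 0): punch at orig (1,6); cuts so far [(1, 6)]; region rows[0,2) x cols[6,8) = 2x2
Op 5 cut(0, 0): punch at orig (0,6); cuts so far [(0, 6), (1, 6)]; region rows[0,2) x cols[6,8) = 2x2
Unfold 1 (reflect across h@2): 4 holes -> [(0, 6), (1, 6), (2, 6), (3, 6)]
Unfold 2 (reflect across v@6): 8 holes -> [(0, 5), (0, 6), (1, 5), (1, 6), (2, 5), (2, 6), (3, 5), (3, 6)]
Unfold 3 (reflect across v@4): 16 holes -> [(0, 1), (0, 2), (0, 5), (0, 6), (1, 1), (1, 2), (1, 5), (1, 6), (2, 1), (2, 2), (2, 5), (2, 6), (3, 1), (3, 2), (3, 5), (3, 6)]

Answer: .OO..OO.
.OO..OO.
.OO..OO.
.OO..OO.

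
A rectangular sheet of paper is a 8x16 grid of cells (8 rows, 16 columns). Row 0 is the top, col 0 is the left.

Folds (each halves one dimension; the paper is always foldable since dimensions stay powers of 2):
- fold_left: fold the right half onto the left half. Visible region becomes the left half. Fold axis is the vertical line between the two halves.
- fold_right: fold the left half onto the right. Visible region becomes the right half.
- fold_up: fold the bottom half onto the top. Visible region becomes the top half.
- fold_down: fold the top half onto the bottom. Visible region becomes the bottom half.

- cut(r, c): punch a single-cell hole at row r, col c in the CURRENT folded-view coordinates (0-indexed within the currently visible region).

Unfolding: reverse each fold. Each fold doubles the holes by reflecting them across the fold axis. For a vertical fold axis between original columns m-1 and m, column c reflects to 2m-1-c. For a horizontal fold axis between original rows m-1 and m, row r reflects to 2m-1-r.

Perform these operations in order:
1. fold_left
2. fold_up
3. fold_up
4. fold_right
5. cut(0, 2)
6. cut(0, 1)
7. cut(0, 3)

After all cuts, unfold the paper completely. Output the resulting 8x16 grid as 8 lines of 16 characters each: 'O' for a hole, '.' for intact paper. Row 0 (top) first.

Op 1 fold_left: fold axis v@8; visible region now rows[0,8) x cols[0,8) = 8x8
Op 2 fold_up: fold axis h@4; visible region now rows[0,4) x cols[0,8) = 4x8
Op 3 fold_up: fold axis h@2; visible region now rows[0,2) x cols[0,8) = 2x8
Op 4 fold_right: fold axis v@4; visible region now rows[0,2) x cols[4,8) = 2x4
Op 5 cut(0, 2): punch at orig (0,6); cuts so far [(0, 6)]; region rows[0,2) x cols[4,8) = 2x4
Op 6 cut(0, 1): punch at orig (0,5); cuts so far [(0, 5), (0, 6)]; region rows[0,2) x cols[4,8) = 2x4
Op 7 cut(0, 3): punch at orig (0,7); cuts so far [(0, 5), (0, 6), (0, 7)]; region rows[0,2) x cols[4,8) = 2x4
Unfold 1 (reflect across v@4): 6 holes -> [(0, 0), (0, 1), (0, 2), (0, 5), (0, 6), (0, 7)]
Unfold 2 (reflect across h@2): 12 holes -> [(0, 0), (0, 1), (0, 2), (0, 5), (0, 6), (0, 7), (3, 0), (3, 1), (3, 2), (3, 5), (3, 6), (3, 7)]
Unfold 3 (reflect across h@4): 24 holes -> [(0, 0), (0, 1), (0, 2), (0, 5), (0, 6), (0, 7), (3, 0), (3, 1), (3, 2), (3, 5), (3, 6), (3, 7), (4, 0), (4, 1), (4, 2), (4, 5), (4, 6), (4, 7), (7, 0), (7, 1), (7, 2), (7, 5), (7, 6), (7, 7)]
Unfold 4 (reflect across v@8): 48 holes -> [(0, 0), (0, 1), (0, 2), (0, 5), (0, 6), (0, 7), (0, 8), (0, 9), (0, 10), (0, 13), (0, 14), (0, 15), (3, 0), (3, 1), (3, 2), (3, 5), (3, 6), (3, 7), (3, 8), (3, 9), (3, 10), (3, 13), (3, 14), (3, 15), (4, 0), (4, 1), (4, 2), (4, 5), (4, 6), (4, 7), (4, 8), (4, 9), (4, 10), (4, 13), (4, 14), (4, 15), (7, 0), (7, 1), (7, 2), (7, 5), (7, 6), (7, 7), (7, 8), (7, 9), (7, 10), (7, 13), (7, 14), (7, 15)]

Answer: OOO..OOOOOO..OOO
................
................
OOO..OOOOOO..OOO
OOO..OOOOOO..OOO
................
................
OOO..OOOOOO..OOO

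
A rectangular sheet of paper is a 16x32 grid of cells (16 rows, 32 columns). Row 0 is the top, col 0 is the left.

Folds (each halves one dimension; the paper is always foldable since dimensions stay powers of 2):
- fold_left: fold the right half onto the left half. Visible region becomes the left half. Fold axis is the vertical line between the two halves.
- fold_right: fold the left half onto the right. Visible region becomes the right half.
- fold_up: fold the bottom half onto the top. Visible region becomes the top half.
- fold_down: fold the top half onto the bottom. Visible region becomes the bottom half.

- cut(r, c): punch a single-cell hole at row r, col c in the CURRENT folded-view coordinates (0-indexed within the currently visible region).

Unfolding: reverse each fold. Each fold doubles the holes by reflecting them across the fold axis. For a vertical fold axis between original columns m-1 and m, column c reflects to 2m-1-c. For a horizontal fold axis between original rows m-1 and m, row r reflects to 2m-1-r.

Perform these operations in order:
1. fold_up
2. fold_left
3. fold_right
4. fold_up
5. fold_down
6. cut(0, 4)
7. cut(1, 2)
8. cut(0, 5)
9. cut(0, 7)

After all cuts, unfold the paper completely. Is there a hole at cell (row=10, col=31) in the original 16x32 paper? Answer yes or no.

Answer: yes

Derivation:
Op 1 fold_up: fold axis h@8; visible region now rows[0,8) x cols[0,32) = 8x32
Op 2 fold_left: fold axis v@16; visible region now rows[0,8) x cols[0,16) = 8x16
Op 3 fold_right: fold axis v@8; visible region now rows[0,8) x cols[8,16) = 8x8
Op 4 fold_up: fold axis h@4; visible region now rows[0,4) x cols[8,16) = 4x8
Op 5 fold_down: fold axis h@2; visible region now rows[2,4) x cols[8,16) = 2x8
Op 6 cut(0, 4): punch at orig (2,12); cuts so far [(2, 12)]; region rows[2,4) x cols[8,16) = 2x8
Op 7 cut(1, 2): punch at orig (3,10); cuts so far [(2, 12), (3, 10)]; region rows[2,4) x cols[8,16) = 2x8
Op 8 cut(0, 5): punch at orig (2,13); cuts so far [(2, 12), (2, 13), (3, 10)]; region rows[2,4) x cols[8,16) = 2x8
Op 9 cut(0, 7): punch at orig (2,15); cuts so far [(2, 12), (2, 13), (2, 15), (3, 10)]; region rows[2,4) x cols[8,16) = 2x8
Unfold 1 (reflect across h@2): 8 holes -> [(0, 10), (1, 12), (1, 13), (1, 15), (2, 12), (2, 13), (2, 15), (3, 10)]
Unfold 2 (reflect across h@4): 16 holes -> [(0, 10), (1, 12), (1, 13), (1, 15), (2, 12), (2, 13), (2, 15), (3, 10), (4, 10), (5, 12), (5, 13), (5, 15), (6, 12), (6, 13), (6, 15), (7, 10)]
Unfold 3 (reflect across v@8): 32 holes -> [(0, 5), (0, 10), (1, 0), (1, 2), (1, 3), (1, 12), (1, 13), (1, 15), (2, 0), (2, 2), (2, 3), (2, 12), (2, 13), (2, 15), (3, 5), (3, 10), (4, 5), (4, 10), (5, 0), (5, 2), (5, 3), (5, 12), (5, 13), (5, 15), (6, 0), (6, 2), (6, 3), (6, 12), (6, 13), (6, 15), (7, 5), (7, 10)]
Unfold 4 (reflect across v@16): 64 holes -> [(0, 5), (0, 10), (0, 21), (0, 26), (1, 0), (1, 2), (1, 3), (1, 12), (1, 13), (1, 15), (1, 16), (1, 18), (1, 19), (1, 28), (1, 29), (1, 31), (2, 0), (2, 2), (2, 3), (2, 12), (2, 13), (2, 15), (2, 16), (2, 18), (2, 19), (2, 28), (2, 29), (2, 31), (3, 5), (3, 10), (3, 21), (3, 26), (4, 5), (4, 10), (4, 21), (4, 26), (5, 0), (5, 2), (5, 3), (5, 12), (5, 13), (5, 15), (5, 16), (5, 18), (5, 19), (5, 28), (5, 29), (5, 31), (6, 0), (6, 2), (6, 3), (6, 12), (6, 13), (6, 15), (6, 16), (6, 18), (6, 19), (6, 28), (6, 29), (6, 31), (7, 5), (7, 10), (7, 21), (7, 26)]
Unfold 5 (reflect across h@8): 128 holes -> [(0, 5), (0, 10), (0, 21), (0, 26), (1, 0), (1, 2), (1, 3), (1, 12), (1, 13), (1, 15), (1, 16), (1, 18), (1, 19), (1, 28), (1, 29), (1, 31), (2, 0), (2, 2), (2, 3), (2, 12), (2, 13), (2, 15), (2, 16), (2, 18), (2, 19), (2, 28), (2, 29), (2, 31), (3, 5), (3, 10), (3, 21), (3, 26), (4, 5), (4, 10), (4, 21), (4, 26), (5, 0), (5, 2), (5, 3), (5, 12), (5, 13), (5, 15), (5, 16), (5, 18), (5, 19), (5, 28), (5, 29), (5, 31), (6, 0), (6, 2), (6, 3), (6, 12), (6, 13), (6, 15), (6, 16), (6, 18), (6, 19), (6, 28), (6, 29), (6, 31), (7, 5), (7, 10), (7, 21), (7, 26), (8, 5), (8, 10), (8, 21), (8, 26), (9, 0), (9, 2), (9, 3), (9, 12), (9, 13), (9, 15), (9, 16), (9, 18), (9, 19), (9, 28), (9, 29), (9, 31), (10, 0), (10, 2), (10, 3), (10, 12), (10, 13), (10, 15), (10, 16), (10, 18), (10, 19), (10, 28), (10, 29), (10, 31), (11, 5), (11, 10), (11, 21), (11, 26), (12, 5), (12, 10), (12, 21), (12, 26), (13, 0), (13, 2), (13, 3), (13, 12), (13, 13), (13, 15), (13, 16), (13, 18), (13, 19), (13, 28), (13, 29), (13, 31), (14, 0), (14, 2), (14, 3), (14, 12), (14, 13), (14, 15), (14, 16), (14, 18), (14, 19), (14, 28), (14, 29), (14, 31), (15, 5), (15, 10), (15, 21), (15, 26)]
Holes: [(0, 5), (0, 10), (0, 21), (0, 26), (1, 0), (1, 2), (1, 3), (1, 12), (1, 13), (1, 15), (1, 16), (1, 18), (1, 19), (1, 28), (1, 29), (1, 31), (2, 0), (2, 2), (2, 3), (2, 12), (2, 13), (2, 15), (2, 16), (2, 18), (2, 19), (2, 28), (2, 29), (2, 31), (3, 5), (3, 10), (3, 21), (3, 26), (4, 5), (4, 10), (4, 21), (4, 26), (5, 0), (5, 2), (5, 3), (5, 12), (5, 13), (5, 15), (5, 16), (5, 18), (5, 19), (5, 28), (5, 29), (5, 31), (6, 0), (6, 2), (6, 3), (6, 12), (6, 13), (6, 15), (6, 16), (6, 18), (6, 19), (6, 28), (6, 29), (6, 31), (7, 5), (7, 10), (7, 21), (7, 26), (8, 5), (8, 10), (8, 21), (8, 26), (9, 0), (9, 2), (9, 3), (9, 12), (9, 13), (9, 15), (9, 16), (9, 18), (9, 19), (9, 28), (9, 29), (9, 31), (10, 0), (10, 2), (10, 3), (10, 12), (10, 13), (10, 15), (10, 16), (10, 18), (10, 19), (10, 28), (10, 29), (10, 31), (11, 5), (11, 10), (11, 21), (11, 26), (12, 5), (12, 10), (12, 21), (12, 26), (13, 0), (13, 2), (13, 3), (13, 12), (13, 13), (13, 15), (13, 16), (13, 18), (13, 19), (13, 28), (13, 29), (13, 31), (14, 0), (14, 2), (14, 3), (14, 12), (14, 13), (14, 15), (14, 16), (14, 18), (14, 19), (14, 28), (14, 29), (14, 31), (15, 5), (15, 10), (15, 21), (15, 26)]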